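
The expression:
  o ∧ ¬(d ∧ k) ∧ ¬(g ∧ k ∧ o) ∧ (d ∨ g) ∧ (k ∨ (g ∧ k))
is never true.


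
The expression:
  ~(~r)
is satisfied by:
  {r: True}


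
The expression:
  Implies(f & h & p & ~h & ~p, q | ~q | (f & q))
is always true.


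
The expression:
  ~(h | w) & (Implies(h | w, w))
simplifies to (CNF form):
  ~h & ~w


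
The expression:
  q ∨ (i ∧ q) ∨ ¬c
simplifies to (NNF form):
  q ∨ ¬c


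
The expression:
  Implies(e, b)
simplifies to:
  b | ~e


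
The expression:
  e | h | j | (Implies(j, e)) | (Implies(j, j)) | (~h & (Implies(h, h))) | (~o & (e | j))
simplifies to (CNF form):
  True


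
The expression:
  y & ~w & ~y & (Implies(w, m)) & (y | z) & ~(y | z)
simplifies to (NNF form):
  False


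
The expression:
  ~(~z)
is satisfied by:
  {z: True}


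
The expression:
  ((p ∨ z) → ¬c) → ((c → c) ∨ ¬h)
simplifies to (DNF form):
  True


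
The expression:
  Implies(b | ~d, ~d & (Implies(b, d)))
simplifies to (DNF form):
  ~b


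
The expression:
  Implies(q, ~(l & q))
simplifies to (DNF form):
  ~l | ~q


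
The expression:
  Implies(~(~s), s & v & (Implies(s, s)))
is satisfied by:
  {v: True, s: False}
  {s: False, v: False}
  {s: True, v: True}


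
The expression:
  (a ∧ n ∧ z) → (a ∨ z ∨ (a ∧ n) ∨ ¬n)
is always true.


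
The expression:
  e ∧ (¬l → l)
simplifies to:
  e ∧ l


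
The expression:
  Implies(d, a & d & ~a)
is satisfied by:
  {d: False}


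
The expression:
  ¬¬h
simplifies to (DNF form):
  h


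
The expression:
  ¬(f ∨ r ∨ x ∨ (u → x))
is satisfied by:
  {u: True, x: False, r: False, f: False}


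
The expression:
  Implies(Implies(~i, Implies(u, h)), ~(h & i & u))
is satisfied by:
  {h: False, u: False, i: False}
  {i: True, h: False, u: False}
  {u: True, h: False, i: False}
  {i: True, u: True, h: False}
  {h: True, i: False, u: False}
  {i: True, h: True, u: False}
  {u: True, h: True, i: False}


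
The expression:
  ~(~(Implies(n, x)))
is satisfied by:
  {x: True, n: False}
  {n: False, x: False}
  {n: True, x: True}


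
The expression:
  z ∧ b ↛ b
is never true.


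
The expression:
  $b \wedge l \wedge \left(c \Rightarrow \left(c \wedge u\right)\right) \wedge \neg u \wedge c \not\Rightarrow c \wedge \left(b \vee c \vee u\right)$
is never true.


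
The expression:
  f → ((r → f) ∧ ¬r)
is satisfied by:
  {r: False, f: False}
  {f: True, r: False}
  {r: True, f: False}


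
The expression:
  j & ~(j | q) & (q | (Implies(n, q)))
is never true.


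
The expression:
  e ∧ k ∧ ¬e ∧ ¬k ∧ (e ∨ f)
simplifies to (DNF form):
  False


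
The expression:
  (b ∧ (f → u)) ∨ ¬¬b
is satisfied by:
  {b: True}


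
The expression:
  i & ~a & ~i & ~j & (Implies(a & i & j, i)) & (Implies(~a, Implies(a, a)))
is never true.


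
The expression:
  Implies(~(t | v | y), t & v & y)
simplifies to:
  t | v | y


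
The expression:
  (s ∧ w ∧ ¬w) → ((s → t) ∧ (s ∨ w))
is always true.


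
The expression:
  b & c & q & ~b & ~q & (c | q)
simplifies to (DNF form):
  False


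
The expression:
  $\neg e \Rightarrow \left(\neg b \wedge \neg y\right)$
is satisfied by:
  {e: True, y: False, b: False}
  {b: True, e: True, y: False}
  {e: True, y: True, b: False}
  {b: True, e: True, y: True}
  {b: False, y: False, e: False}


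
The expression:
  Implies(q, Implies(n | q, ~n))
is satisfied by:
  {q: False, n: False}
  {n: True, q: False}
  {q: True, n: False}


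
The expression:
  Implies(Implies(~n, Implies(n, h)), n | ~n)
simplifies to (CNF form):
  True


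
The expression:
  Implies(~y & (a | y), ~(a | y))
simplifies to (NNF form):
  y | ~a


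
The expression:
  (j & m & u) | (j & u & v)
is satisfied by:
  {j: True, m: True, v: True, u: True}
  {j: True, m: True, u: True, v: False}
  {j: True, v: True, u: True, m: False}


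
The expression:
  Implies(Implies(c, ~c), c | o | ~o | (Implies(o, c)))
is always true.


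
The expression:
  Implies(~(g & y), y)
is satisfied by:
  {y: True}


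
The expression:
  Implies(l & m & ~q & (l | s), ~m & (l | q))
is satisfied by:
  {q: True, l: False, m: False}
  {l: False, m: False, q: False}
  {q: True, m: True, l: False}
  {m: True, l: False, q: False}
  {q: True, l: True, m: False}
  {l: True, q: False, m: False}
  {q: True, m: True, l: True}


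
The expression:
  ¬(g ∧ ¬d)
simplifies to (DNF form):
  d ∨ ¬g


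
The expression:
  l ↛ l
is never true.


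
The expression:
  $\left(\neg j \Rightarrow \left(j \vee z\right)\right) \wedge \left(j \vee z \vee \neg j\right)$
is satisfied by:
  {z: True, j: True}
  {z: True, j: False}
  {j: True, z: False}


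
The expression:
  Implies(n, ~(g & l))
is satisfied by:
  {l: False, n: False, g: False}
  {g: True, l: False, n: False}
  {n: True, l: False, g: False}
  {g: True, n: True, l: False}
  {l: True, g: False, n: False}
  {g: True, l: True, n: False}
  {n: True, l: True, g: False}


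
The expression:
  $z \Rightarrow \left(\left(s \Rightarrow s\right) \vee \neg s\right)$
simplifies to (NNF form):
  $\text{True}$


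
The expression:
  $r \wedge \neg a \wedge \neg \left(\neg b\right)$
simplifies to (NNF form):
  $b \wedge r \wedge \neg a$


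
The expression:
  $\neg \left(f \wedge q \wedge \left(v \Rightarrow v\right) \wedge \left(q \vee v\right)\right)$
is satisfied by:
  {q: False, f: False}
  {f: True, q: False}
  {q: True, f: False}


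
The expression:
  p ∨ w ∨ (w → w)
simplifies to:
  True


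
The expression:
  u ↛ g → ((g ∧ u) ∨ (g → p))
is always true.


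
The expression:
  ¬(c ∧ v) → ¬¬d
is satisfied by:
  {d: True, c: True, v: True}
  {d: True, c: True, v: False}
  {d: True, v: True, c: False}
  {d: True, v: False, c: False}
  {c: True, v: True, d: False}


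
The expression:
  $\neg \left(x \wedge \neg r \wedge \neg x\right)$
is always true.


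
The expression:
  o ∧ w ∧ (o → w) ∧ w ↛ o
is never true.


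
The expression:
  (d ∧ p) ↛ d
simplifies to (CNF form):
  False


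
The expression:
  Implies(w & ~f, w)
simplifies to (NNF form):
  True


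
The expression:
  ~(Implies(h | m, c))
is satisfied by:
  {m: True, h: True, c: False}
  {m: True, h: False, c: False}
  {h: True, m: False, c: False}


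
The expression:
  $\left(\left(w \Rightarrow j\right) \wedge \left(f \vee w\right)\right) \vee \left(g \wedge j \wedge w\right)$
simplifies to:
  $\left(f \wedge \neg w\right) \vee \left(j \wedge w\right)$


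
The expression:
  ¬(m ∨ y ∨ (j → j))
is never true.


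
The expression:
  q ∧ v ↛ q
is never true.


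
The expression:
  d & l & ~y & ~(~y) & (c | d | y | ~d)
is never true.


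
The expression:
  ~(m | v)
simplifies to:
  ~m & ~v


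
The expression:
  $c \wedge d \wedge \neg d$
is never true.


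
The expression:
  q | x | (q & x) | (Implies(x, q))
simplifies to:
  True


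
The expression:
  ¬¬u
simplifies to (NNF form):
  u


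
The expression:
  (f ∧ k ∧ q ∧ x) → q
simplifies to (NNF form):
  True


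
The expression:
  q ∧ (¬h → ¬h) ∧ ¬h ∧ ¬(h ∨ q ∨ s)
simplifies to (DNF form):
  False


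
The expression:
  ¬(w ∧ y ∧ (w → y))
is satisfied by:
  {w: False, y: False}
  {y: True, w: False}
  {w: True, y: False}


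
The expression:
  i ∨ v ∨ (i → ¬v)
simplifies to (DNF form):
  True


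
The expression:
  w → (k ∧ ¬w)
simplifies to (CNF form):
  ¬w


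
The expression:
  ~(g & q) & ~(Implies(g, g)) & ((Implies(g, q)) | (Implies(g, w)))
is never true.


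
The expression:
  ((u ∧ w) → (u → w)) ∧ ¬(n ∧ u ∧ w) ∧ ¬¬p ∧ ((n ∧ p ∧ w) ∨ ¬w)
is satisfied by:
  {p: True, n: True, w: False, u: False}
  {p: True, n: False, w: False, u: False}
  {p: True, u: True, n: True, w: False}
  {p: True, u: True, n: False, w: False}
  {p: True, w: True, n: True, u: False}


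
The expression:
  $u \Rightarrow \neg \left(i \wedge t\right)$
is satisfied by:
  {u: False, t: False, i: False}
  {i: True, u: False, t: False}
  {t: True, u: False, i: False}
  {i: True, t: True, u: False}
  {u: True, i: False, t: False}
  {i: True, u: True, t: False}
  {t: True, u: True, i: False}


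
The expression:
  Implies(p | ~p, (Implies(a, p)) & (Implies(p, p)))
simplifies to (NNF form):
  p | ~a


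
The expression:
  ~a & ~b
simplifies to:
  ~a & ~b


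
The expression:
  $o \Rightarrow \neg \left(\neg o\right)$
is always true.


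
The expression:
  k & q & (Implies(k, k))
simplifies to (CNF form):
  k & q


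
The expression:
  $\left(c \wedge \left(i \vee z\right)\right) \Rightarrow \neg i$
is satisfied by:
  {c: False, i: False}
  {i: True, c: False}
  {c: True, i: False}


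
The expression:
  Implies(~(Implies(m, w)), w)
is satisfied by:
  {w: True, m: False}
  {m: False, w: False}
  {m: True, w: True}


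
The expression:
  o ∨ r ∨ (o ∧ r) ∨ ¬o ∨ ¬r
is always true.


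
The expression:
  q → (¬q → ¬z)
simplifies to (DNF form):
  True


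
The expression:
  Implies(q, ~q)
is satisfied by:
  {q: False}


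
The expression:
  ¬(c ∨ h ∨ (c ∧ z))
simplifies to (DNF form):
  ¬c ∧ ¬h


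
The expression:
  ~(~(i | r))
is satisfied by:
  {i: True, r: True}
  {i: True, r: False}
  {r: True, i: False}


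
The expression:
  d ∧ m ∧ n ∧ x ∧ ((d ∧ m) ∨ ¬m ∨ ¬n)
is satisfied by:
  {m: True, d: True, x: True, n: True}


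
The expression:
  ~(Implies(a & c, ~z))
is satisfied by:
  {a: True, z: True, c: True}


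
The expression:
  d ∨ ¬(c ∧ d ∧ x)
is always true.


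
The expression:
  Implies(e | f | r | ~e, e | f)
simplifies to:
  e | f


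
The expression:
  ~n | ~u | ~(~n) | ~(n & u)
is always true.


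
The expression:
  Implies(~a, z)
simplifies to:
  a | z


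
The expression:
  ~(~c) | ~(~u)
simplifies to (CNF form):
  c | u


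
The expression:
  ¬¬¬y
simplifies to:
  ¬y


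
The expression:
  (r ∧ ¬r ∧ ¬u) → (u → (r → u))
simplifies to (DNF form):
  True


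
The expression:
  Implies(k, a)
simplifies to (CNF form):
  a | ~k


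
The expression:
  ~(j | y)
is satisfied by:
  {y: False, j: False}


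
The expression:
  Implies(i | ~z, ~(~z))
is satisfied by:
  {z: True}


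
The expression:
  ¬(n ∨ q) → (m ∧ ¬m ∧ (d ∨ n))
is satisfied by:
  {n: True, q: True}
  {n: True, q: False}
  {q: True, n: False}


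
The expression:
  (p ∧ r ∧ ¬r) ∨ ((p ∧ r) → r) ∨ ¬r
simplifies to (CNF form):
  True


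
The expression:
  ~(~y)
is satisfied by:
  {y: True}


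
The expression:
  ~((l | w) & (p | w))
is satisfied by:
  {l: False, w: False, p: False}
  {p: True, l: False, w: False}
  {l: True, p: False, w: False}


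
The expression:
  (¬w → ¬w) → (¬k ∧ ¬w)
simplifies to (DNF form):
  ¬k ∧ ¬w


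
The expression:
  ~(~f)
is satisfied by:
  {f: True}


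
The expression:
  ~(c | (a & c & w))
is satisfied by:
  {c: False}


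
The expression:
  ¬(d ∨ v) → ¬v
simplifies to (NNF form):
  True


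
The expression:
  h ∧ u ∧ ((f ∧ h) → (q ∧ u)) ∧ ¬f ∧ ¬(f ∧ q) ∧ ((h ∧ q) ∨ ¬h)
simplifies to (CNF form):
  h ∧ q ∧ u ∧ ¬f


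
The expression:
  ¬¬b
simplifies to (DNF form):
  b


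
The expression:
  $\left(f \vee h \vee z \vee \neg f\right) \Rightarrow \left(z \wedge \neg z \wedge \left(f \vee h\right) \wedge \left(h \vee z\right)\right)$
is never true.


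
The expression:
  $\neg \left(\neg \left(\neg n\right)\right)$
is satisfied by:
  {n: False}


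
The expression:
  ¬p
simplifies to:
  ¬p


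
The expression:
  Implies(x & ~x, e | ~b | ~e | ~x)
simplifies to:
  True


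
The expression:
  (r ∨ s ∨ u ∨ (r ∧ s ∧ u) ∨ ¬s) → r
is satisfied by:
  {r: True}


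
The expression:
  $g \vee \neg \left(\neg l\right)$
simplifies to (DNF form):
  $g \vee l$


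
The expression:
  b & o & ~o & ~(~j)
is never true.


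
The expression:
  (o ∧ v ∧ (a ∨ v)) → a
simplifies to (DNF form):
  a ∨ ¬o ∨ ¬v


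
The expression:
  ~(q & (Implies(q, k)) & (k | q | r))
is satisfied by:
  {k: False, q: False}
  {q: True, k: False}
  {k: True, q: False}


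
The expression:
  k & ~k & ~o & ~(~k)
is never true.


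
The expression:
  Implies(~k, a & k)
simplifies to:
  k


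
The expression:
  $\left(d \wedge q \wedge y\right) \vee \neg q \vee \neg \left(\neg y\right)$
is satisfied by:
  {y: True, q: False}
  {q: False, y: False}
  {q: True, y: True}


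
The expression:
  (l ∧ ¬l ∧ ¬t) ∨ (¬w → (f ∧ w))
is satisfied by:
  {w: True}


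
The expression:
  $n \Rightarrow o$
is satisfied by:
  {o: True, n: False}
  {n: False, o: False}
  {n: True, o: True}


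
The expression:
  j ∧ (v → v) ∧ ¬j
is never true.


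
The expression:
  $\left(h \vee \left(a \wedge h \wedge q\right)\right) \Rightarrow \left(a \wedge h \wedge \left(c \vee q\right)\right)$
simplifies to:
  $\left(a \wedge c\right) \vee \left(a \wedge q\right) \vee \neg h$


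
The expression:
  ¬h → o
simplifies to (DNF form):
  h ∨ o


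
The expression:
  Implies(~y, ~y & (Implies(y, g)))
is always true.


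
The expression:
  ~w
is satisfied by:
  {w: False}


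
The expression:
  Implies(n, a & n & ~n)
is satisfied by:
  {n: False}


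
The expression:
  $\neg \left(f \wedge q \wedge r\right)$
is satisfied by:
  {q: False, r: False, f: False}
  {f: True, q: False, r: False}
  {r: True, q: False, f: False}
  {f: True, r: True, q: False}
  {q: True, f: False, r: False}
  {f: True, q: True, r: False}
  {r: True, q: True, f: False}


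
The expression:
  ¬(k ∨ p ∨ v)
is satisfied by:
  {v: False, p: False, k: False}


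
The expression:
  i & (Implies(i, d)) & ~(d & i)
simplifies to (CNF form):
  False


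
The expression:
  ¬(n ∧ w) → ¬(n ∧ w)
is always true.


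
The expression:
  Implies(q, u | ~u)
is always true.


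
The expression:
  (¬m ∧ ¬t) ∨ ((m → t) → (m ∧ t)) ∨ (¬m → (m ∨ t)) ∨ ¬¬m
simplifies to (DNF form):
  True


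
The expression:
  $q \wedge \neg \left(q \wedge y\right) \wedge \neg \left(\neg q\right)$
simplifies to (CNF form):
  $q \wedge \neg y$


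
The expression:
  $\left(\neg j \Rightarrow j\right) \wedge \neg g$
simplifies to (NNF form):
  $j \wedge \neg g$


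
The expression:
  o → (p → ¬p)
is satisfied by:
  {p: False, o: False}
  {o: True, p: False}
  {p: True, o: False}


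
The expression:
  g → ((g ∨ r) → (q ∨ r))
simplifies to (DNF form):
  q ∨ r ∨ ¬g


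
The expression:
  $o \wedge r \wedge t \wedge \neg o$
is never true.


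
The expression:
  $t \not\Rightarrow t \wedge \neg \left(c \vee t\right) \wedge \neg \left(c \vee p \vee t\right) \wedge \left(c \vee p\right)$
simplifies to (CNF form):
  $\text{False}$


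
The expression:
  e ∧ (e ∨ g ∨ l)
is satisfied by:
  {e: True}


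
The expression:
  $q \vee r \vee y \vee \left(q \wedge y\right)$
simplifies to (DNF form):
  $q \vee r \vee y$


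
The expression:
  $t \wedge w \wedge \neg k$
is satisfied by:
  {t: True, w: True, k: False}


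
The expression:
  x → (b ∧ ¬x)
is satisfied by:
  {x: False}


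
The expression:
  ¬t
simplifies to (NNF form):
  ¬t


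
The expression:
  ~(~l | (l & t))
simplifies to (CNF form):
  l & ~t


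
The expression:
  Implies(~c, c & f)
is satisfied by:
  {c: True}


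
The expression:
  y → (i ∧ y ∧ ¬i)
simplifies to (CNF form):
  ¬y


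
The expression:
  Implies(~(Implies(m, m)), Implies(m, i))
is always true.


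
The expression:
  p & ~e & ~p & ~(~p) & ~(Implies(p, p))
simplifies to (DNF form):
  False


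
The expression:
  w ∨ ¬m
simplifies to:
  w ∨ ¬m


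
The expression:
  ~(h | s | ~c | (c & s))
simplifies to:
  c & ~h & ~s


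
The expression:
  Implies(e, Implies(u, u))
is always true.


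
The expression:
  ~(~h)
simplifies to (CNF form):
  h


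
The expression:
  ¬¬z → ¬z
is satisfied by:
  {z: False}


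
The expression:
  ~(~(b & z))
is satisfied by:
  {z: True, b: True}


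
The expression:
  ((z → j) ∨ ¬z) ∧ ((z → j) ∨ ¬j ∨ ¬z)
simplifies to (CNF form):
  j ∨ ¬z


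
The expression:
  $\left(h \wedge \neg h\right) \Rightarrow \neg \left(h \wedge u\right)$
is always true.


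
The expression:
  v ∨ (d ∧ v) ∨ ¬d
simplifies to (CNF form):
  v ∨ ¬d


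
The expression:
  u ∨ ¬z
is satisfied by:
  {u: True, z: False}
  {z: False, u: False}
  {z: True, u: True}


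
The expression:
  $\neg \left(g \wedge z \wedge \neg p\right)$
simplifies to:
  $p \vee \neg g \vee \neg z$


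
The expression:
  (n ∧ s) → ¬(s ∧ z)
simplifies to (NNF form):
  ¬n ∨ ¬s ∨ ¬z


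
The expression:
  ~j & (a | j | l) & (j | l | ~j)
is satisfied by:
  {a: True, l: True, j: False}
  {a: True, l: False, j: False}
  {l: True, a: False, j: False}


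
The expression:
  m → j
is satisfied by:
  {j: True, m: False}
  {m: False, j: False}
  {m: True, j: True}


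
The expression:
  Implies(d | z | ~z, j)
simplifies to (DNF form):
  j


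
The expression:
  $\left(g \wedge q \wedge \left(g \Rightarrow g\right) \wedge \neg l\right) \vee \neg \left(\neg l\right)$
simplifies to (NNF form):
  $l \vee \left(g \wedge q\right)$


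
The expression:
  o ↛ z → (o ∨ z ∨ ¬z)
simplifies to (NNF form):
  True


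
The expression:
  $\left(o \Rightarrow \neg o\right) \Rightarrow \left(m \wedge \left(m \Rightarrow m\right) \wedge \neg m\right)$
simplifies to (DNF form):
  $o$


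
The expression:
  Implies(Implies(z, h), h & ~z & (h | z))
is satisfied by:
  {h: True, z: False}
  {z: True, h: False}


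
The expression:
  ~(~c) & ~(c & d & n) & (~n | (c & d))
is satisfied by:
  {c: True, n: False}


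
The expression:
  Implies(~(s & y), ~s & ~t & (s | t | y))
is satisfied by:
  {s: True, y: True, t: False}
  {y: True, t: False, s: False}
  {t: True, s: True, y: True}


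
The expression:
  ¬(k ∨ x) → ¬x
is always true.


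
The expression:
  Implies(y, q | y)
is always true.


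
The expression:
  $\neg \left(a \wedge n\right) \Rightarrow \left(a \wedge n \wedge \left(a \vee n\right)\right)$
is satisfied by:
  {a: True, n: True}


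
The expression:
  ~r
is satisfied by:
  {r: False}


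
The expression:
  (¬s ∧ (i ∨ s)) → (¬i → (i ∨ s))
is always true.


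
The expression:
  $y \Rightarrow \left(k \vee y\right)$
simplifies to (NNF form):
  $\text{True}$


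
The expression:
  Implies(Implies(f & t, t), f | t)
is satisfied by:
  {t: True, f: True}
  {t: True, f: False}
  {f: True, t: False}


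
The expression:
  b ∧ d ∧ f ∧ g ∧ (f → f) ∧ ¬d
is never true.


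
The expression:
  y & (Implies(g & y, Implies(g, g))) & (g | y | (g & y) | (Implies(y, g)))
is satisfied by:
  {y: True}


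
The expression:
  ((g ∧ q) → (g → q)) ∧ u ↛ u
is never true.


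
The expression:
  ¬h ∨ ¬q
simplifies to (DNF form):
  ¬h ∨ ¬q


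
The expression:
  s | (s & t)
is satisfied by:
  {s: True}


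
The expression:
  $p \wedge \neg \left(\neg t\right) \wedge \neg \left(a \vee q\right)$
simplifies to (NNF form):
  $p \wedge t \wedge \neg a \wedge \neg q$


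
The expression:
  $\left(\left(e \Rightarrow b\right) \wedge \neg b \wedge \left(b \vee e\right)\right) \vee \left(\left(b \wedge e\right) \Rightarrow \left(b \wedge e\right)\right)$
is always true.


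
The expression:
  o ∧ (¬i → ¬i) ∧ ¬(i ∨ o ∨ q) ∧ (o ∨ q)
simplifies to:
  False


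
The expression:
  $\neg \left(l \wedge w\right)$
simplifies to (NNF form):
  $\neg l \vee \neg w$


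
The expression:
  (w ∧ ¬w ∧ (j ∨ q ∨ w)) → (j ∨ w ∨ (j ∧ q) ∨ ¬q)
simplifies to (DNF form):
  True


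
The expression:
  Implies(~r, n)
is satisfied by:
  {r: True, n: True}
  {r: True, n: False}
  {n: True, r: False}


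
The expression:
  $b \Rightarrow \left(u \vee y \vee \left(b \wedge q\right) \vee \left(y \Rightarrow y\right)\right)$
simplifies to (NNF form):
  $\text{True}$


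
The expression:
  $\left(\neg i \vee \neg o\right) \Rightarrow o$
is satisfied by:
  {o: True}


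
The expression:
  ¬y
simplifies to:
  ¬y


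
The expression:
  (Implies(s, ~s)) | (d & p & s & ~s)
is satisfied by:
  {s: False}


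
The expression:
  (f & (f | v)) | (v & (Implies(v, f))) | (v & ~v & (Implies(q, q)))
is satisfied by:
  {f: True}


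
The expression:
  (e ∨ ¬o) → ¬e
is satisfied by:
  {e: False}


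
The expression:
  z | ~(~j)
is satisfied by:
  {z: True, j: True}
  {z: True, j: False}
  {j: True, z: False}


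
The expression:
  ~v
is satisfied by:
  {v: False}


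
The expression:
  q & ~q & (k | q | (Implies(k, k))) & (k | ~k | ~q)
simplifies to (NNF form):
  False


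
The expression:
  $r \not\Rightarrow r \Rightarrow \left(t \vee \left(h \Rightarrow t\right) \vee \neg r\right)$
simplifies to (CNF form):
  $\text{True}$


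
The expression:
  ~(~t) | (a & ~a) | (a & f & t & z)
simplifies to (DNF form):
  t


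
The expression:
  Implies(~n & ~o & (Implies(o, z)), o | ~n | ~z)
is always true.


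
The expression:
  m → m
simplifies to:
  True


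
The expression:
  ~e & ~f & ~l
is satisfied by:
  {e: False, l: False, f: False}


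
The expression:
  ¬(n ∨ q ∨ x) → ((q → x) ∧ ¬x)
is always true.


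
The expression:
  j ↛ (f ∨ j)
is never true.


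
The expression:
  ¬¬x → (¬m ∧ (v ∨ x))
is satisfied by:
  {m: False, x: False}
  {x: True, m: False}
  {m: True, x: False}


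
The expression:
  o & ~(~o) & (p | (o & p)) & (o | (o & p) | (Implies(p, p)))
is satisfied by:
  {p: True, o: True}


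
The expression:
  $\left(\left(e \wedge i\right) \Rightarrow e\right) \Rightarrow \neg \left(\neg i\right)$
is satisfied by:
  {i: True}


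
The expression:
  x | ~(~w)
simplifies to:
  w | x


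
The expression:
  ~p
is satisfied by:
  {p: False}


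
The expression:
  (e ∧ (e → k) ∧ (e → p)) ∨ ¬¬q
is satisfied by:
  {k: True, q: True, p: True, e: True}
  {k: True, q: True, p: True, e: False}
  {k: True, q: True, e: True, p: False}
  {k: True, q: True, e: False, p: False}
  {q: True, p: True, e: True, k: False}
  {q: True, p: True, e: False, k: False}
  {q: True, p: False, e: True, k: False}
  {q: True, p: False, e: False, k: False}
  {k: True, p: True, e: True, q: False}


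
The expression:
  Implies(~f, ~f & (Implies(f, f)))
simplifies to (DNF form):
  True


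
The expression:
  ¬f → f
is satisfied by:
  {f: True}


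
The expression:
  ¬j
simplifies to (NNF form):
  ¬j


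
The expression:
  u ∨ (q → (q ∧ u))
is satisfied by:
  {u: True, q: False}
  {q: False, u: False}
  {q: True, u: True}


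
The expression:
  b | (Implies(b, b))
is always true.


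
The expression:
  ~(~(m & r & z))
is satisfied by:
  {r: True, m: True, z: True}


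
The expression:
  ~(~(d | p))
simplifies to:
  d | p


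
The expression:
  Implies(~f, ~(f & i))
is always true.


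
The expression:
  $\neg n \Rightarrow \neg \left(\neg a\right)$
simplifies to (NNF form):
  $a \vee n$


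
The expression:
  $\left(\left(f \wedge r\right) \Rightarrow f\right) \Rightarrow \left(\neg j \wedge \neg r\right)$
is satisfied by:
  {r: False, j: False}


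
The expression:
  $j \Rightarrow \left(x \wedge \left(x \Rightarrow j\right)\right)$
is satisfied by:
  {x: True, j: False}
  {j: False, x: False}
  {j: True, x: True}


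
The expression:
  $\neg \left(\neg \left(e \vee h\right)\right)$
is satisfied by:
  {e: True, h: True}
  {e: True, h: False}
  {h: True, e: False}


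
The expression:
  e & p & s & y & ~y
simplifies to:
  False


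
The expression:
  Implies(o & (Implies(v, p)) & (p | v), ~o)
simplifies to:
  ~o | ~p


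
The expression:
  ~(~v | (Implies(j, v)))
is never true.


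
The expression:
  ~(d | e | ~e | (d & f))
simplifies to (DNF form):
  False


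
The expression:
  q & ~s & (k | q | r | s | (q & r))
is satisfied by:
  {q: True, s: False}


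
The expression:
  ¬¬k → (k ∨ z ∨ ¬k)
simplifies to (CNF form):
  True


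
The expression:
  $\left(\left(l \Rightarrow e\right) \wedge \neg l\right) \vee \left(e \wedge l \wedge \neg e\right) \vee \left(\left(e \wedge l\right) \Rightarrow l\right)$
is always true.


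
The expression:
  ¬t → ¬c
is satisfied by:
  {t: True, c: False}
  {c: False, t: False}
  {c: True, t: True}


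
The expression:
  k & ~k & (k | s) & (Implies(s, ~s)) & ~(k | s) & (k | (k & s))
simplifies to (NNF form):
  False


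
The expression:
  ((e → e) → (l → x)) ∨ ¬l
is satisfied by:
  {x: True, l: False}
  {l: False, x: False}
  {l: True, x: True}


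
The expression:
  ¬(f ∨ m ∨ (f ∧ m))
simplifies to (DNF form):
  ¬f ∧ ¬m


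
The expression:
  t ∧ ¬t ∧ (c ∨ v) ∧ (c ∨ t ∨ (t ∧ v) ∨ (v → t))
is never true.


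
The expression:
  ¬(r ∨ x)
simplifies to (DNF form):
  ¬r ∧ ¬x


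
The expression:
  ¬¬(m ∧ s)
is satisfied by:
  {m: True, s: True}


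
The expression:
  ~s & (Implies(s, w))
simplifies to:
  ~s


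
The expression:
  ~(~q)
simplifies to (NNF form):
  q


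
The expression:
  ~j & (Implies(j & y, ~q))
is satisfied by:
  {j: False}


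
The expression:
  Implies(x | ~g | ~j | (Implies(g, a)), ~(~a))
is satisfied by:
  {a: True, j: True, g: True, x: False}
  {a: True, j: True, g: False, x: False}
  {a: True, g: True, x: False, j: False}
  {a: True, g: False, x: False, j: False}
  {a: True, j: True, x: True, g: True}
  {a: True, j: True, x: True, g: False}
  {a: True, x: True, g: True, j: False}
  {a: True, x: True, g: False, j: False}
  {j: True, x: False, g: True, a: False}


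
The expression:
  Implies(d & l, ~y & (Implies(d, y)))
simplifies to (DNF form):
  ~d | ~l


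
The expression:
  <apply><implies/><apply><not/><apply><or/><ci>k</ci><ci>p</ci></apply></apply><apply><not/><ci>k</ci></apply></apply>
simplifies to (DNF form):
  <true/>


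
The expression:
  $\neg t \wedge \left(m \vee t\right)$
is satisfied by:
  {m: True, t: False}


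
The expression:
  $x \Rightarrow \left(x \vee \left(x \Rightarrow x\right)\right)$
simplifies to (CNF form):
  $\text{True}$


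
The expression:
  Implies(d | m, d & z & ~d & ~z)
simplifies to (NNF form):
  ~d & ~m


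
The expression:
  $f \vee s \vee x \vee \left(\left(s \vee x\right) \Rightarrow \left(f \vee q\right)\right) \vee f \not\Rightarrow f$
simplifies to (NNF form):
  $\text{True}$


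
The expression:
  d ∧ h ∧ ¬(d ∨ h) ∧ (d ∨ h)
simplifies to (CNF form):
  False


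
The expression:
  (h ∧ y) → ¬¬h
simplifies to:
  True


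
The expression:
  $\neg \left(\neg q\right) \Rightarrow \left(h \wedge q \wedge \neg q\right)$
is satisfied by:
  {q: False}


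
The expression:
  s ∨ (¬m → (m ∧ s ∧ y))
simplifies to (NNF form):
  m ∨ s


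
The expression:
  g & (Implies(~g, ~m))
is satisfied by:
  {g: True}


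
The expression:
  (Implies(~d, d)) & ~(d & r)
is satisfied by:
  {d: True, r: False}


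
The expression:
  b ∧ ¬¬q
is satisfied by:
  {b: True, q: True}


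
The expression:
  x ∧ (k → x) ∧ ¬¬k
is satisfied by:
  {x: True, k: True}


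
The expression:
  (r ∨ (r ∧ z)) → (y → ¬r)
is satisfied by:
  {y: False, r: False}
  {r: True, y: False}
  {y: True, r: False}


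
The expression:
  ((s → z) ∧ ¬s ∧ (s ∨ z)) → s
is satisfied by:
  {s: True, z: False}
  {z: False, s: False}
  {z: True, s: True}


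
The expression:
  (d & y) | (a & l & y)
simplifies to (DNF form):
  (d & y) | (a & d & y) | (a & l & y) | (d & l & y)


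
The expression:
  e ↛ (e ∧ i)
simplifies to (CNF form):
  e ∧ ¬i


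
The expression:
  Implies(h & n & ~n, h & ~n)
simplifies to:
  True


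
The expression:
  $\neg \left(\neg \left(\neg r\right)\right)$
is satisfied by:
  {r: False}


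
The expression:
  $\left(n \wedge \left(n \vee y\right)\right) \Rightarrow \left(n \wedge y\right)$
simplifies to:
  $y \vee \neg n$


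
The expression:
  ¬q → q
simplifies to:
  q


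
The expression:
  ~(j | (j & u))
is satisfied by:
  {j: False}


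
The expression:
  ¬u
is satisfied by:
  {u: False}


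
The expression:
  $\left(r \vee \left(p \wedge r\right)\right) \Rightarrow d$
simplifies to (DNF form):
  $d \vee \neg r$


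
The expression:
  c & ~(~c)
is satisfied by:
  {c: True}


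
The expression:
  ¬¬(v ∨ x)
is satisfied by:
  {x: True, v: True}
  {x: True, v: False}
  {v: True, x: False}


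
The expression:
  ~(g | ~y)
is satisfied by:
  {y: True, g: False}


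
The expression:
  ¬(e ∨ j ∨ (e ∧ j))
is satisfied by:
  {e: False, j: False}


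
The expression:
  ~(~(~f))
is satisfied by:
  {f: False}


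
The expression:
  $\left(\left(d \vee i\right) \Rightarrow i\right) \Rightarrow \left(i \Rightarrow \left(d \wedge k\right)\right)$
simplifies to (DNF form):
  $\left(d \wedge k\right) \vee \neg i$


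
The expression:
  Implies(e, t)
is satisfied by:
  {t: True, e: False}
  {e: False, t: False}
  {e: True, t: True}


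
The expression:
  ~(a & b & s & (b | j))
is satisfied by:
  {s: False, a: False, b: False}
  {b: True, s: False, a: False}
  {a: True, s: False, b: False}
  {b: True, a: True, s: False}
  {s: True, b: False, a: False}
  {b: True, s: True, a: False}
  {a: True, s: True, b: False}


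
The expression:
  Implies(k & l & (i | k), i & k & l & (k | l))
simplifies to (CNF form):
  i | ~k | ~l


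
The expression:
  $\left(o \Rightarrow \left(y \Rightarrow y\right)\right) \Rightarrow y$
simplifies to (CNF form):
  $y$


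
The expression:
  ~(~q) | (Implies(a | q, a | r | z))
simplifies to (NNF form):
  True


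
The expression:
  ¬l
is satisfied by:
  {l: False}


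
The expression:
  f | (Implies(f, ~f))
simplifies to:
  True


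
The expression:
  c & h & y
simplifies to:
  c & h & y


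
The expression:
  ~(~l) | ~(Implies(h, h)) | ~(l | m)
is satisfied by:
  {l: True, m: False}
  {m: False, l: False}
  {m: True, l: True}


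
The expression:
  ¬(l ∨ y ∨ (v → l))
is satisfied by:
  {v: True, y: False, l: False}


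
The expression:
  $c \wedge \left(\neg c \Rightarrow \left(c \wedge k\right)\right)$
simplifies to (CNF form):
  $c$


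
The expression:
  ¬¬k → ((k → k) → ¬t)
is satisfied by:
  {k: False, t: False}
  {t: True, k: False}
  {k: True, t: False}


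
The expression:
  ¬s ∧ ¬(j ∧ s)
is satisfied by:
  {s: False}


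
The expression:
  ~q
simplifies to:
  ~q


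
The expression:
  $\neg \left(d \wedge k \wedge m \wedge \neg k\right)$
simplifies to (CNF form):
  $\text{True}$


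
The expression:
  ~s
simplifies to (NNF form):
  ~s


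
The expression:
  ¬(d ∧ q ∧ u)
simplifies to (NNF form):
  ¬d ∨ ¬q ∨ ¬u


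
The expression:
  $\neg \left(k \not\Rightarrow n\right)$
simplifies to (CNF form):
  $n \vee \neg k$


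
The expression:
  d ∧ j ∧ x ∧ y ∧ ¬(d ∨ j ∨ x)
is never true.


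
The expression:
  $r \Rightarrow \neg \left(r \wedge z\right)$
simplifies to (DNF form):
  $\neg r \vee \neg z$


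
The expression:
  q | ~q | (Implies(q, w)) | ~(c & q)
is always true.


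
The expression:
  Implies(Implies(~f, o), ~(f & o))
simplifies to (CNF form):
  ~f | ~o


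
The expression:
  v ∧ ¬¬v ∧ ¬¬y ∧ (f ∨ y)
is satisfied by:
  {y: True, v: True}


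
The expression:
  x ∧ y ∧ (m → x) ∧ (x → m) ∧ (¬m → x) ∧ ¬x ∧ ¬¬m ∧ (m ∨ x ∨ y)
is never true.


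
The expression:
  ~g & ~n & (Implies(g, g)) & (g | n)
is never true.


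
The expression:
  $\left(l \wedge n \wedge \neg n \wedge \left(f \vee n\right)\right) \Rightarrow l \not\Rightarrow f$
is always true.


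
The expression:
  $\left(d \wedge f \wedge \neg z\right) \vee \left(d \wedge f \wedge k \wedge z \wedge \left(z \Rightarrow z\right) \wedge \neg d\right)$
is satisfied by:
  {d: True, f: True, z: False}


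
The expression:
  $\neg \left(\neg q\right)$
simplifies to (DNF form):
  $q$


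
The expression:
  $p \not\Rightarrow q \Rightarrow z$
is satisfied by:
  {q: True, z: True, p: False}
  {q: True, p: False, z: False}
  {z: True, p: False, q: False}
  {z: False, p: False, q: False}
  {q: True, z: True, p: True}
  {q: True, p: True, z: False}
  {z: True, p: True, q: False}


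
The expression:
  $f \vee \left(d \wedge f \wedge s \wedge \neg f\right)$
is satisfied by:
  {f: True}


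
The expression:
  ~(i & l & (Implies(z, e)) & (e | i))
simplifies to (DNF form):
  ~i | ~l | (z & ~e)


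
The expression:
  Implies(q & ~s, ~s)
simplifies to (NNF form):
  True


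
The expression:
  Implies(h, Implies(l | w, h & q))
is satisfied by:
  {q: True, w: False, l: False, h: False}
  {q: True, l: True, w: False, h: False}
  {q: True, w: True, l: False, h: False}
  {q: True, l: True, w: True, h: False}
  {q: False, w: False, l: False, h: False}
  {l: True, q: False, w: False, h: False}
  {w: True, q: False, l: False, h: False}
  {l: True, w: True, q: False, h: False}
  {h: True, q: True, w: False, l: False}
  {h: True, l: True, q: True, w: False}
  {h: True, q: True, w: True, l: False}
  {h: True, l: True, q: True, w: True}
  {h: True, q: False, w: False, l: False}


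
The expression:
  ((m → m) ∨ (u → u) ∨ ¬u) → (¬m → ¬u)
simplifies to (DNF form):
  m ∨ ¬u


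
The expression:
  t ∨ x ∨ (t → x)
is always true.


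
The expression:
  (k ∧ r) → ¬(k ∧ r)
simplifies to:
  ¬k ∨ ¬r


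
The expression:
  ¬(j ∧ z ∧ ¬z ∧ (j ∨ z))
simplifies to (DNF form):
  True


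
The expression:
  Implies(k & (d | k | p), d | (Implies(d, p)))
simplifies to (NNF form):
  True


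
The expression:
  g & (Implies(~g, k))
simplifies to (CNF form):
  g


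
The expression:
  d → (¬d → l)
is always true.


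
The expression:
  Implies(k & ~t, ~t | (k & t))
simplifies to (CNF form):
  True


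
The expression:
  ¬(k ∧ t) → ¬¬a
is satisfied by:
  {a: True, t: True, k: True}
  {a: True, t: True, k: False}
  {a: True, k: True, t: False}
  {a: True, k: False, t: False}
  {t: True, k: True, a: False}


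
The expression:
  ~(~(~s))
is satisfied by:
  {s: False}


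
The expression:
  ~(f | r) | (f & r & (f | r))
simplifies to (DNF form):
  (f & r) | (~f & ~r)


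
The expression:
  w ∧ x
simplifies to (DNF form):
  w ∧ x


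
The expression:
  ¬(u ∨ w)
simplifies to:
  ¬u ∧ ¬w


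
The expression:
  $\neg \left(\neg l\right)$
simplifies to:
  $l$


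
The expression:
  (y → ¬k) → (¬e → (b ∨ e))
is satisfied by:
  {b: True, y: True, e: True, k: True}
  {b: True, y: True, e: True, k: False}
  {b: True, e: True, k: True, y: False}
  {b: True, e: True, k: False, y: False}
  {b: True, y: True, k: True, e: False}
  {b: True, y: True, k: False, e: False}
  {b: True, k: True, e: False, y: False}
  {b: True, k: False, e: False, y: False}
  {y: True, e: True, k: True, b: False}
  {y: True, e: True, k: False, b: False}
  {e: True, k: True, b: False, y: False}
  {e: True, b: False, k: False, y: False}
  {y: True, k: True, b: False, e: False}


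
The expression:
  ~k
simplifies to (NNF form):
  ~k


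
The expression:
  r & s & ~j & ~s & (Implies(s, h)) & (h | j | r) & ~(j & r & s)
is never true.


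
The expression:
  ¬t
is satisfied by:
  {t: False}


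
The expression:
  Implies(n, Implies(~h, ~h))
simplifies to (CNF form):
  True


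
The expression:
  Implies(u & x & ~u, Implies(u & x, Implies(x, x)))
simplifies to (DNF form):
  True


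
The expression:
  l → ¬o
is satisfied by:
  {l: False, o: False}
  {o: True, l: False}
  {l: True, o: False}


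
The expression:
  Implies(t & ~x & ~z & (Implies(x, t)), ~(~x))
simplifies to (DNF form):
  x | z | ~t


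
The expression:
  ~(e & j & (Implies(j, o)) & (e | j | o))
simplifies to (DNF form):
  ~e | ~j | ~o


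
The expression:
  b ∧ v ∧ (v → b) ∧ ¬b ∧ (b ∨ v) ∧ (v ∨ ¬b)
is never true.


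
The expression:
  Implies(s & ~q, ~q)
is always true.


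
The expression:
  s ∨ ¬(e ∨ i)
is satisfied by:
  {s: True, i: False, e: False}
  {s: True, e: True, i: False}
  {s: True, i: True, e: False}
  {s: True, e: True, i: True}
  {e: False, i: False, s: False}


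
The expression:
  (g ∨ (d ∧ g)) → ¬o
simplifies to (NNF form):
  ¬g ∨ ¬o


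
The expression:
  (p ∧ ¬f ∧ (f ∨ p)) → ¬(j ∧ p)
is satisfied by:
  {f: True, p: False, j: False}
  {p: False, j: False, f: False}
  {j: True, f: True, p: False}
  {j: True, p: False, f: False}
  {f: True, p: True, j: False}
  {p: True, f: False, j: False}
  {j: True, p: True, f: True}


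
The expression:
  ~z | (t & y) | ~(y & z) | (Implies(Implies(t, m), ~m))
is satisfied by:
  {t: True, m: False, z: False, y: False}
  {t: False, m: False, z: False, y: False}
  {y: True, t: True, m: False, z: False}
  {y: True, t: False, m: False, z: False}
  {t: True, z: True, y: False, m: False}
  {z: True, y: False, m: False, t: False}
  {y: True, z: True, t: True, m: False}
  {y: True, z: True, t: False, m: False}
  {t: True, m: True, y: False, z: False}
  {m: True, y: False, z: False, t: False}
  {t: True, y: True, m: True, z: False}
  {y: True, m: True, t: False, z: False}
  {t: True, z: True, m: True, y: False}
  {z: True, m: True, y: False, t: False}
  {y: True, z: True, m: True, t: True}


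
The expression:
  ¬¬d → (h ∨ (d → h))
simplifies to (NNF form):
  h ∨ ¬d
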